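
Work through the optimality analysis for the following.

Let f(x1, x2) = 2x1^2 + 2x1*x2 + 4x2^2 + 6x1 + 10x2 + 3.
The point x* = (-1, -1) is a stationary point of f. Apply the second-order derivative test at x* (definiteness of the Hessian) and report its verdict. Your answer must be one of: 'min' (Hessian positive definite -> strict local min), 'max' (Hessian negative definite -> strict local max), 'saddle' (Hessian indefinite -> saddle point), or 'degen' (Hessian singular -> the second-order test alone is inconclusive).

Compute the Hessian H = grad^2 f:
  H = [[4, 2], [2, 8]]
Verify stationarity: grad f(x*) = H x* + g = (0, 0).
Eigenvalues of H: 3.1716, 8.8284.
Both eigenvalues > 0, so H is positive definite -> x* is a strict local min.

min


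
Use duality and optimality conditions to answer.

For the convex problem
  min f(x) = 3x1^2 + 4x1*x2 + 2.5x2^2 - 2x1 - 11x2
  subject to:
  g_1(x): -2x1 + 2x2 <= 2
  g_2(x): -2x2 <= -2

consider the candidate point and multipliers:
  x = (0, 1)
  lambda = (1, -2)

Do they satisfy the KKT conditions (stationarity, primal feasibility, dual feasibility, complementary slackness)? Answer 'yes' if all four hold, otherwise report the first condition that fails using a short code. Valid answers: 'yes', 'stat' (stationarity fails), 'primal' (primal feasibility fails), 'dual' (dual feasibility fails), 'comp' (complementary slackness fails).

Gradient of f: grad f(x) = Q x + c = (2, -6)
Constraint values g_i(x) = a_i^T x - b_i:
  g_1((0, 1)) = 0
  g_2((0, 1)) = 0
Stationarity residual: grad f(x) + sum_i lambda_i a_i = (0, 0)
  -> stationarity OK
Primal feasibility (all g_i <= 0): OK
Dual feasibility (all lambda_i >= 0): FAILS
Complementary slackness (lambda_i * g_i(x) = 0 for all i): OK

Verdict: the first failing condition is dual_feasibility -> dual.

dual


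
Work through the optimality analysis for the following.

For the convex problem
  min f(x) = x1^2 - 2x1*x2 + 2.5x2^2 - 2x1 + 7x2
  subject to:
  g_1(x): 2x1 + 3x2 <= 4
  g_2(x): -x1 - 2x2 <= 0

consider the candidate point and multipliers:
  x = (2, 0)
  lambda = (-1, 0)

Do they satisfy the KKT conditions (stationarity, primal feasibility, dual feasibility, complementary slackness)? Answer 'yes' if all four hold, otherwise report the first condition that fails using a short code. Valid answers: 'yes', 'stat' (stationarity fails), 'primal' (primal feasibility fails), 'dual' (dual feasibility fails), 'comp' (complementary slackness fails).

Gradient of f: grad f(x) = Q x + c = (2, 3)
Constraint values g_i(x) = a_i^T x - b_i:
  g_1((2, 0)) = 0
  g_2((2, 0)) = -2
Stationarity residual: grad f(x) + sum_i lambda_i a_i = (0, 0)
  -> stationarity OK
Primal feasibility (all g_i <= 0): OK
Dual feasibility (all lambda_i >= 0): FAILS
Complementary slackness (lambda_i * g_i(x) = 0 for all i): OK

Verdict: the first failing condition is dual_feasibility -> dual.

dual


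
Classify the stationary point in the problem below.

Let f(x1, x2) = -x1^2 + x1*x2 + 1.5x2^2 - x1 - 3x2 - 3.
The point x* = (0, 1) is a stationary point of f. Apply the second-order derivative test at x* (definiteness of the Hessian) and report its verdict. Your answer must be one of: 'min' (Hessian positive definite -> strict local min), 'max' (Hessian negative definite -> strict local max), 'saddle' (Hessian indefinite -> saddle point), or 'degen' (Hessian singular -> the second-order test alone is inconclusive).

Compute the Hessian H = grad^2 f:
  H = [[-2, 1], [1, 3]]
Verify stationarity: grad f(x*) = H x* + g = (0, 0).
Eigenvalues of H: -2.1926, 3.1926.
Eigenvalues have mixed signs, so H is indefinite -> x* is a saddle point.

saddle


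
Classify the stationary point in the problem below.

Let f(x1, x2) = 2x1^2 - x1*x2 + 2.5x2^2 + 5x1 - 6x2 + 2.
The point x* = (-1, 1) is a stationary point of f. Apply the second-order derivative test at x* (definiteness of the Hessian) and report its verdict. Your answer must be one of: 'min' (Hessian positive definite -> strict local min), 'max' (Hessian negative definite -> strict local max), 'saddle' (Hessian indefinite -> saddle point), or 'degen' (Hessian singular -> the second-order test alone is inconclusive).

Compute the Hessian H = grad^2 f:
  H = [[4, -1], [-1, 5]]
Verify stationarity: grad f(x*) = H x* + g = (0, 0).
Eigenvalues of H: 3.382, 5.618.
Both eigenvalues > 0, so H is positive definite -> x* is a strict local min.

min


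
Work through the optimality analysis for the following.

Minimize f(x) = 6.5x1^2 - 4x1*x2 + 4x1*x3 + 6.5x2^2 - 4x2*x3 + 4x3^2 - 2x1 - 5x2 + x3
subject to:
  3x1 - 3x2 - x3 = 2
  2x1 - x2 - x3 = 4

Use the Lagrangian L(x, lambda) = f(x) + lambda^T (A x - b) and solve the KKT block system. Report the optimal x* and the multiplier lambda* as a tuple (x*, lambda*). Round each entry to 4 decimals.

Form the Lagrangian:
  L(x, lambda) = (1/2) x^T Q x + c^T x + lambda^T (A x - b)
Stationarity (grad_x L = 0): Q x + c + A^T lambda = 0.
Primal feasibility: A x = b.

This gives the KKT block system:
  [ Q   A^T ] [ x     ]   [-c ]
  [ A    0  ] [ lambda ] = [ b ]

Solving the linear system:
  x*      = (2.1103, 2.0552, -1.8345)
  lambda* = (17.0345, -30.4897)
  f(x*)   = 35.7793

x* = (2.1103, 2.0552, -1.8345), lambda* = (17.0345, -30.4897)


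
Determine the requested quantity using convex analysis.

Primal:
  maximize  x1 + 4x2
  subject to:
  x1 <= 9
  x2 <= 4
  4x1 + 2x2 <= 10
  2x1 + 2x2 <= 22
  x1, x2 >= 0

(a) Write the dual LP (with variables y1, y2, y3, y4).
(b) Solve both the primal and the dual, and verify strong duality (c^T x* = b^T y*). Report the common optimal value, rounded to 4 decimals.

The standard primal-dual pair for 'max c^T x s.t. A x <= b, x >= 0' is:
  Dual:  min b^T y  s.t.  A^T y >= c,  y >= 0.

So the dual LP is:
  minimize  9y1 + 4y2 + 10y3 + 22y4
  subject to:
    y1 + 4y3 + 2y4 >= 1
    y2 + 2y3 + 2y4 >= 4
    y1, y2, y3, y4 >= 0

Solving the primal: x* = (0.5, 4).
  primal value c^T x* = 16.5.
Solving the dual: y* = (0, 3.5, 0.25, 0).
  dual value b^T y* = 16.5.
Strong duality: c^T x* = b^T y*. Confirmed.

16.5


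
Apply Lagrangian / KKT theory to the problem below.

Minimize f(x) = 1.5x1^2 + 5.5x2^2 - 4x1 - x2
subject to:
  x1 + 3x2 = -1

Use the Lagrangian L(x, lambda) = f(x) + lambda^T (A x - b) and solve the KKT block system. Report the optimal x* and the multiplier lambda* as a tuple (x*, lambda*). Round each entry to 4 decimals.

Form the Lagrangian:
  L(x, lambda) = (1/2) x^T Q x + c^T x + lambda^T (A x - b)
Stationarity (grad_x L = 0): Q x + c + A^T lambda = 0.
Primal feasibility: A x = b.

This gives the KKT block system:
  [ Q   A^T ] [ x     ]   [-c ]
  [ A    0  ] [ lambda ] = [ b ]

Solving the linear system:
  x*      = (0.5789, -0.5263)
  lambda* = (2.2632)
  f(x*)   = 0.2368

x* = (0.5789, -0.5263), lambda* = (2.2632)


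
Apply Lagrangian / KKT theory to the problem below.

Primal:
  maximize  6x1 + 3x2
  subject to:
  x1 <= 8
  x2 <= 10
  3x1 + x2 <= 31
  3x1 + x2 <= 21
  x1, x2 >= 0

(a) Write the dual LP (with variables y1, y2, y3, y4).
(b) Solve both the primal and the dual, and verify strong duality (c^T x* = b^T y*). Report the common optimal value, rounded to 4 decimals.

The standard primal-dual pair for 'max c^T x s.t. A x <= b, x >= 0' is:
  Dual:  min b^T y  s.t.  A^T y >= c,  y >= 0.

So the dual LP is:
  minimize  8y1 + 10y2 + 31y3 + 21y4
  subject to:
    y1 + 3y3 + 3y4 >= 6
    y2 + y3 + y4 >= 3
    y1, y2, y3, y4 >= 0

Solving the primal: x* = (3.6667, 10).
  primal value c^T x* = 52.
Solving the dual: y* = (0, 1, 0, 2).
  dual value b^T y* = 52.
Strong duality: c^T x* = b^T y*. Confirmed.

52


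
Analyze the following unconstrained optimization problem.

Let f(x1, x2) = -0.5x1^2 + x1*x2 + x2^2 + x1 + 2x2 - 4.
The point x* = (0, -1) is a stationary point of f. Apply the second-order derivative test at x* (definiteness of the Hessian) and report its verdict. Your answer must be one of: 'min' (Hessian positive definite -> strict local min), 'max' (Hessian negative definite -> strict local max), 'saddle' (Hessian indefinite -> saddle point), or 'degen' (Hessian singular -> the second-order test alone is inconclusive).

Compute the Hessian H = grad^2 f:
  H = [[-1, 1], [1, 2]]
Verify stationarity: grad f(x*) = H x* + g = (0, 0).
Eigenvalues of H: -1.3028, 2.3028.
Eigenvalues have mixed signs, so H is indefinite -> x* is a saddle point.

saddle


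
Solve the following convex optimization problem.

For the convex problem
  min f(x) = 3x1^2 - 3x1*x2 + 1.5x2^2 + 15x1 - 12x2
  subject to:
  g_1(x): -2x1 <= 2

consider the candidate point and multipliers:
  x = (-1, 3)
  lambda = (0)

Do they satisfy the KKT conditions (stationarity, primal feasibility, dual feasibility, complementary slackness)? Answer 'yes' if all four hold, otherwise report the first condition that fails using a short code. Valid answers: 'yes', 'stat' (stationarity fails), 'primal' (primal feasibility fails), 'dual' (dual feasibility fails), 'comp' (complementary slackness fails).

Gradient of f: grad f(x) = Q x + c = (0, 0)
Constraint values g_i(x) = a_i^T x - b_i:
  g_1((-1, 3)) = 0
Stationarity residual: grad f(x) + sum_i lambda_i a_i = (0, 0)
  -> stationarity OK
Primal feasibility (all g_i <= 0): OK
Dual feasibility (all lambda_i >= 0): OK
Complementary slackness (lambda_i * g_i(x) = 0 for all i): OK

Verdict: yes, KKT holds.

yes


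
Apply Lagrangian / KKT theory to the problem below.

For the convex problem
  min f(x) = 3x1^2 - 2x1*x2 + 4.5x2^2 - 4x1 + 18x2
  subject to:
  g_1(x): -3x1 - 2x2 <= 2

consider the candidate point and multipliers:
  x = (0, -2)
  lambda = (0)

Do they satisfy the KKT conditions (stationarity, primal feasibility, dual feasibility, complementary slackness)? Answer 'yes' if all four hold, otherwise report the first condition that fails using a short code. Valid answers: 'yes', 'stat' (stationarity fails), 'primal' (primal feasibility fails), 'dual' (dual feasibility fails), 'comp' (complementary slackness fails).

Gradient of f: grad f(x) = Q x + c = (0, 0)
Constraint values g_i(x) = a_i^T x - b_i:
  g_1((0, -2)) = 2
Stationarity residual: grad f(x) + sum_i lambda_i a_i = (0, 0)
  -> stationarity OK
Primal feasibility (all g_i <= 0): FAILS
Dual feasibility (all lambda_i >= 0): OK
Complementary slackness (lambda_i * g_i(x) = 0 for all i): OK

Verdict: the first failing condition is primal_feasibility -> primal.

primal


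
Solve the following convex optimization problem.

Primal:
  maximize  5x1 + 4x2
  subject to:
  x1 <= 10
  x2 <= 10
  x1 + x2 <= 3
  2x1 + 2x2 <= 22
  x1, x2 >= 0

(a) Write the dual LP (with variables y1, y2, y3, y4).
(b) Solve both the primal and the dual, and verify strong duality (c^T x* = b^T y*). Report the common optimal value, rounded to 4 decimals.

The standard primal-dual pair for 'max c^T x s.t. A x <= b, x >= 0' is:
  Dual:  min b^T y  s.t.  A^T y >= c,  y >= 0.

So the dual LP is:
  minimize  10y1 + 10y2 + 3y3 + 22y4
  subject to:
    y1 + y3 + 2y4 >= 5
    y2 + y3 + 2y4 >= 4
    y1, y2, y3, y4 >= 0

Solving the primal: x* = (3, 0).
  primal value c^T x* = 15.
Solving the dual: y* = (0, 0, 5, 0).
  dual value b^T y* = 15.
Strong duality: c^T x* = b^T y*. Confirmed.

15


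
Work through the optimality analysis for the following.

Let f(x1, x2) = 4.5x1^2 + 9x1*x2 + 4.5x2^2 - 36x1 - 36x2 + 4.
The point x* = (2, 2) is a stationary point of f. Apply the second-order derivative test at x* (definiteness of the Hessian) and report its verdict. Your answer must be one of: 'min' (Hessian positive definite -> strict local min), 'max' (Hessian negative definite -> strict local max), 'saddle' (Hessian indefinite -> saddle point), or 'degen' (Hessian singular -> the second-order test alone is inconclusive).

Compute the Hessian H = grad^2 f:
  H = [[9, 9], [9, 9]]
Verify stationarity: grad f(x*) = H x* + g = (0, 0).
Eigenvalues of H: 0, 18.
H has a zero eigenvalue (singular; positive semidefinite but not definite), so H is neither positive definite, negative definite, nor indefinite. The second-order test alone is inconclusive -> degen.
(Indeed, f is constant along the null direction of H through x*, so x* is not a strict local extremum.)

degen


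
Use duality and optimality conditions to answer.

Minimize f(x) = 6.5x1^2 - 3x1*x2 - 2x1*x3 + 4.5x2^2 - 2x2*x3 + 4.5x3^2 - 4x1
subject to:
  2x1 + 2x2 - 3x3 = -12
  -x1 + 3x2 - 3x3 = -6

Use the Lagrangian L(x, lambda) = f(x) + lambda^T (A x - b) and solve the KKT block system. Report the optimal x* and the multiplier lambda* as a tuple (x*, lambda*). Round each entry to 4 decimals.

Form the Lagrangian:
  L(x, lambda) = (1/2) x^T Q x + c^T x + lambda^T (A x - b)
Stationarity (grad_x L = 0): Q x + c + A^T lambda = 0.
Primal feasibility: A x = b.

This gives the KKT block system:
  [ Q   A^T ] [ x     ]   [-c ]
  [ A    0  ] [ lambda ] = [ b ]

Solving the linear system:
  x*      = (-2.4247, -1.274, 1.5342)
  lambda* = (13.9452, -6.8767)
  f(x*)   = 67.8904

x* = (-2.4247, -1.274, 1.5342), lambda* = (13.9452, -6.8767)


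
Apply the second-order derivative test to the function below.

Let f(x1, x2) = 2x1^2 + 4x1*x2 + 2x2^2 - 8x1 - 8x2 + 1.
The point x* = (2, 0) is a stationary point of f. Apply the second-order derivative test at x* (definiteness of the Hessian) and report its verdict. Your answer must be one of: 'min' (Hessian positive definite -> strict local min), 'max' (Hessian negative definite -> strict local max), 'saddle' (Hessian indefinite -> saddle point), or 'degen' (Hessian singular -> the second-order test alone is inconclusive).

Compute the Hessian H = grad^2 f:
  H = [[4, 4], [4, 4]]
Verify stationarity: grad f(x*) = H x* + g = (0, 0).
Eigenvalues of H: 0, 8.
H has a zero eigenvalue (singular; positive semidefinite but not definite), so H is neither positive definite, negative definite, nor indefinite. The second-order test alone is inconclusive -> degen.
(Indeed, f is constant along the null direction of H through x*, so x* is not a strict local extremum.)

degen


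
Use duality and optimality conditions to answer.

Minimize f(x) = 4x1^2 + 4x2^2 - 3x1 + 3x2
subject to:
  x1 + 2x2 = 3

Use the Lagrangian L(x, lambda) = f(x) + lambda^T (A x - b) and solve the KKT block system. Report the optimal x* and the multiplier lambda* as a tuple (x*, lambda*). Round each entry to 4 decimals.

Form the Lagrangian:
  L(x, lambda) = (1/2) x^T Q x + c^T x + lambda^T (A x - b)
Stationarity (grad_x L = 0): Q x + c + A^T lambda = 0.
Primal feasibility: A x = b.

This gives the KKT block system:
  [ Q   A^T ] [ x     ]   [-c ]
  [ A    0  ] [ lambda ] = [ b ]

Solving the linear system:
  x*      = (1.05, 0.975)
  lambda* = (-5.4)
  f(x*)   = 7.9875

x* = (1.05, 0.975), lambda* = (-5.4)


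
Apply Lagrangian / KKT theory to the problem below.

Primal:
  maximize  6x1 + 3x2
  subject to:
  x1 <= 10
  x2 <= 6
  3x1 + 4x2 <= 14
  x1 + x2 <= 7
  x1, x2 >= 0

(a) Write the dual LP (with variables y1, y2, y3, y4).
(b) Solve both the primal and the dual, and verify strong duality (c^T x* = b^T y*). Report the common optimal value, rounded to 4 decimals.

The standard primal-dual pair for 'max c^T x s.t. A x <= b, x >= 0' is:
  Dual:  min b^T y  s.t.  A^T y >= c,  y >= 0.

So the dual LP is:
  minimize  10y1 + 6y2 + 14y3 + 7y4
  subject to:
    y1 + 3y3 + y4 >= 6
    y2 + 4y3 + y4 >= 3
    y1, y2, y3, y4 >= 0

Solving the primal: x* = (4.6667, 0).
  primal value c^T x* = 28.
Solving the dual: y* = (0, 0, 2, 0).
  dual value b^T y* = 28.
Strong duality: c^T x* = b^T y*. Confirmed.

28


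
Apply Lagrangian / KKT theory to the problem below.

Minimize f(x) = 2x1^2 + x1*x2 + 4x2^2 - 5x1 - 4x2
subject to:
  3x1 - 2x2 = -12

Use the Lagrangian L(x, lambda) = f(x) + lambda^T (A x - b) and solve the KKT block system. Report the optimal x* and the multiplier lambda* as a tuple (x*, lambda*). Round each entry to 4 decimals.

Form the Lagrangian:
  L(x, lambda) = (1/2) x^T Q x + c^T x + lambda^T (A x - b)
Stationarity (grad_x L = 0): Q x + c + A^T lambda = 0.
Primal feasibility: A x = b.

This gives the KKT block system:
  [ Q   A^T ] [ x     ]   [-c ]
  [ A    0  ] [ lambda ] = [ b ]

Solving the linear system:
  x*      = (-2.68, 1.98)
  lambda* = (4.58)
  f(x*)   = 30.22

x* = (-2.68, 1.98), lambda* = (4.58)


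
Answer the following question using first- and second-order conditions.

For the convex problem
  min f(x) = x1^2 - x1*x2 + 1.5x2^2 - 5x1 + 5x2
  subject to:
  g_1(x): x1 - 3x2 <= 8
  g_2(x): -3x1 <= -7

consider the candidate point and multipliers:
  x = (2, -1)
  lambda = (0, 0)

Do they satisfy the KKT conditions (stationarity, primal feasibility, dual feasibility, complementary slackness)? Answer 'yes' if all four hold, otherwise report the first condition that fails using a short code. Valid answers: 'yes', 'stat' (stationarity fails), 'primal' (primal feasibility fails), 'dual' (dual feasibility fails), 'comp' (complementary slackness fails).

Gradient of f: grad f(x) = Q x + c = (0, 0)
Constraint values g_i(x) = a_i^T x - b_i:
  g_1((2, -1)) = -3
  g_2((2, -1)) = 1
Stationarity residual: grad f(x) + sum_i lambda_i a_i = (0, 0)
  -> stationarity OK
Primal feasibility (all g_i <= 0): FAILS
Dual feasibility (all lambda_i >= 0): OK
Complementary slackness (lambda_i * g_i(x) = 0 for all i): OK

Verdict: the first failing condition is primal_feasibility -> primal.

primal


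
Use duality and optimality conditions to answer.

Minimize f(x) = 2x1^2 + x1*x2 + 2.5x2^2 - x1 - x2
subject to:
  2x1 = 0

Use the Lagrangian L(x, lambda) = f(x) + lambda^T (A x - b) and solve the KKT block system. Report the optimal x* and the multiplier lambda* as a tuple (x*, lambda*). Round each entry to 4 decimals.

Form the Lagrangian:
  L(x, lambda) = (1/2) x^T Q x + c^T x + lambda^T (A x - b)
Stationarity (grad_x L = 0): Q x + c + A^T lambda = 0.
Primal feasibility: A x = b.

This gives the KKT block system:
  [ Q   A^T ] [ x     ]   [-c ]
  [ A    0  ] [ lambda ] = [ b ]

Solving the linear system:
  x*      = (0, 0.2)
  lambda* = (0.4)
  f(x*)   = -0.1

x* = (0, 0.2), lambda* = (0.4)


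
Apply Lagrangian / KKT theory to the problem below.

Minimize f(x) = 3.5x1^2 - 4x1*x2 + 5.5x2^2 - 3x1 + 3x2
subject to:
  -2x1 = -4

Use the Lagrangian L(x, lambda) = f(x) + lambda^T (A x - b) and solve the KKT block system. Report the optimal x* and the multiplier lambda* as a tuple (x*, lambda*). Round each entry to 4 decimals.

Form the Lagrangian:
  L(x, lambda) = (1/2) x^T Q x + c^T x + lambda^T (A x - b)
Stationarity (grad_x L = 0): Q x + c + A^T lambda = 0.
Primal feasibility: A x = b.

This gives the KKT block system:
  [ Q   A^T ] [ x     ]   [-c ]
  [ A    0  ] [ lambda ] = [ b ]

Solving the linear system:
  x*      = (2, 0.4545)
  lambda* = (4.5909)
  f(x*)   = 6.8636

x* = (2, 0.4545), lambda* = (4.5909)


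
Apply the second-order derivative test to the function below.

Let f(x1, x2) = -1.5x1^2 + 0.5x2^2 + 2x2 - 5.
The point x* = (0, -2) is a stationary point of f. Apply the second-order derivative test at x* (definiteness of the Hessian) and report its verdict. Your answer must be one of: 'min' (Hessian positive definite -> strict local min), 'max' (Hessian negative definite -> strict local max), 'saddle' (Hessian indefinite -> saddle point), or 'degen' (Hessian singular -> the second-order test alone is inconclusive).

Compute the Hessian H = grad^2 f:
  H = [[-3, 0], [0, 1]]
Verify stationarity: grad f(x*) = H x* + g = (0, 0).
Eigenvalues of H: -3, 1.
Eigenvalues have mixed signs, so H is indefinite -> x* is a saddle point.

saddle


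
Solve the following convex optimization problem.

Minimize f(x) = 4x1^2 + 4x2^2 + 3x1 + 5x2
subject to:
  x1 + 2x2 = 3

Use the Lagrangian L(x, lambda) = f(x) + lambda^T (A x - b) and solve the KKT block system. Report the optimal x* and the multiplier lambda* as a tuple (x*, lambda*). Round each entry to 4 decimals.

Form the Lagrangian:
  L(x, lambda) = (1/2) x^T Q x + c^T x + lambda^T (A x - b)
Stationarity (grad_x L = 0): Q x + c + A^T lambda = 0.
Primal feasibility: A x = b.

This gives the KKT block system:
  [ Q   A^T ] [ x     ]   [-c ]
  [ A    0  ] [ lambda ] = [ b ]

Solving the linear system:
  x*      = (0.55, 1.225)
  lambda* = (-7.4)
  f(x*)   = 14.9875

x* = (0.55, 1.225), lambda* = (-7.4)


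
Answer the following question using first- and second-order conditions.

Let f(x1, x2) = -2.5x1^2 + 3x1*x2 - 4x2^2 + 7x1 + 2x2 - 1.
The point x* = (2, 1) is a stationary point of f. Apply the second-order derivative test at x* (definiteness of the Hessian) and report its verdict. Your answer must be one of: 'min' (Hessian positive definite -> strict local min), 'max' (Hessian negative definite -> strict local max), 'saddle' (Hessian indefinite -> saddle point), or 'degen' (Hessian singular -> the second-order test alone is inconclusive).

Compute the Hessian H = grad^2 f:
  H = [[-5, 3], [3, -8]]
Verify stationarity: grad f(x*) = H x* + g = (0, 0).
Eigenvalues of H: -9.8541, -3.1459.
Both eigenvalues < 0, so H is negative definite -> x* is a strict local max.

max


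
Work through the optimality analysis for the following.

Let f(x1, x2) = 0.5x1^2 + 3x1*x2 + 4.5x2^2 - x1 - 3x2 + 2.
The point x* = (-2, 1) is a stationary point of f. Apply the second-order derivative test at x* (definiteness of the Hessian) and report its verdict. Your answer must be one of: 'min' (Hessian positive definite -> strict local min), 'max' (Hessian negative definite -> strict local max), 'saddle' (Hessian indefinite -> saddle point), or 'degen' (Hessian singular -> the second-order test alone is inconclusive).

Compute the Hessian H = grad^2 f:
  H = [[1, 3], [3, 9]]
Verify stationarity: grad f(x*) = H x* + g = (0, 0).
Eigenvalues of H: 0, 10.
H has a zero eigenvalue (singular; positive semidefinite but not definite), so H is neither positive definite, negative definite, nor indefinite. The second-order test alone is inconclusive -> degen.
(Indeed, f is constant along the null direction of H through x*, so x* is not a strict local extremum.)

degen


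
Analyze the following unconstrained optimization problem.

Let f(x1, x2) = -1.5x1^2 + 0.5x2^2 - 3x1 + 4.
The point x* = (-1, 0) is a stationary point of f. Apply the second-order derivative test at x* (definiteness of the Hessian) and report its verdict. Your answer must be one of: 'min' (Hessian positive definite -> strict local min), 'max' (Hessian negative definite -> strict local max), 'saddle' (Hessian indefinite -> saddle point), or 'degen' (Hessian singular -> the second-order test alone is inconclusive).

Compute the Hessian H = grad^2 f:
  H = [[-3, 0], [0, 1]]
Verify stationarity: grad f(x*) = H x* + g = (0, 0).
Eigenvalues of H: -3, 1.
Eigenvalues have mixed signs, so H is indefinite -> x* is a saddle point.

saddle


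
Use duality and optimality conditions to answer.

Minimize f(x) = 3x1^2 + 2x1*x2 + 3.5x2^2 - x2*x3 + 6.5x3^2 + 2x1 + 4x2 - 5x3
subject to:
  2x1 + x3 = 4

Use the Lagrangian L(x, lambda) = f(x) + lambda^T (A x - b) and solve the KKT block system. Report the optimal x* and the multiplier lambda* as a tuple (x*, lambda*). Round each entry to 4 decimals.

Form the Lagrangian:
  L(x, lambda) = (1/2) x^T Q x + c^T x + lambda^T (A x - b)
Stationarity (grad_x L = 0): Q x + c + A^T lambda = 0.
Primal feasibility: A x = b.

This gives the KKT block system:
  [ Q   A^T ] [ x     ]   [-c ]
  [ A    0  ] [ lambda ] = [ b ]

Solving the linear system:
  x*      = (1.6513, -0.9436, 0.6974)
  lambda* = (-5.0103)
  f(x*)   = 8.041

x* = (1.6513, -0.9436, 0.6974), lambda* = (-5.0103)


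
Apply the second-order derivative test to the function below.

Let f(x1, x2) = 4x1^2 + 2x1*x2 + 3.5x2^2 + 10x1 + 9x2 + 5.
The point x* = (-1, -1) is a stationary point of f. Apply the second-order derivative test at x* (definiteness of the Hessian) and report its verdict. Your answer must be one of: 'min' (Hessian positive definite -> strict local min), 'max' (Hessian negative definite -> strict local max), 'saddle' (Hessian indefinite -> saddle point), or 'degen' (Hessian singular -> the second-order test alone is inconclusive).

Compute the Hessian H = grad^2 f:
  H = [[8, 2], [2, 7]]
Verify stationarity: grad f(x*) = H x* + g = (0, 0).
Eigenvalues of H: 5.4384, 9.5616.
Both eigenvalues > 0, so H is positive definite -> x* is a strict local min.

min


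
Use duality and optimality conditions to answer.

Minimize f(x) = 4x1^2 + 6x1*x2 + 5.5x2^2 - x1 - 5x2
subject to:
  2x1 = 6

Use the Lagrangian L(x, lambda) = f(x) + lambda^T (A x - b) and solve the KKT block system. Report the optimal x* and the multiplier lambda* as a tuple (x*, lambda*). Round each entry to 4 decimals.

Form the Lagrangian:
  L(x, lambda) = (1/2) x^T Q x + c^T x + lambda^T (A x - b)
Stationarity (grad_x L = 0): Q x + c + A^T lambda = 0.
Primal feasibility: A x = b.

This gives the KKT block system:
  [ Q   A^T ] [ x     ]   [-c ]
  [ A    0  ] [ lambda ] = [ b ]

Solving the linear system:
  x*      = (3, -1.1818)
  lambda* = (-7.9545)
  f(x*)   = 25.3182

x* = (3, -1.1818), lambda* = (-7.9545)


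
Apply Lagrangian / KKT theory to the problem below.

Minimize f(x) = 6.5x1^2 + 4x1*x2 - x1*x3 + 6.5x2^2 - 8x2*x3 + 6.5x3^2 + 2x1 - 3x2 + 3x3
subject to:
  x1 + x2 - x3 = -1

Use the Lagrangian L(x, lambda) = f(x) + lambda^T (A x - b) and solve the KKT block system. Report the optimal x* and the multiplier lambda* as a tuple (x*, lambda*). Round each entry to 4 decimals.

Form the Lagrangian:
  L(x, lambda) = (1/2) x^T Q x + c^T x + lambda^T (A x - b)
Stationarity (grad_x L = 0): Q x + c + A^T lambda = 0.
Primal feasibility: A x = b.

This gives the KKT block system:
  [ Q   A^T ] [ x     ]   [-c ]
  [ A    0  ] [ lambda ] = [ b ]

Solving the linear system:
  x*      = (-0.7386, 0.0909, 0.3523)
  lambda* = (7.5909)
  f(x*)   = 3.4489

x* = (-0.7386, 0.0909, 0.3523), lambda* = (7.5909)


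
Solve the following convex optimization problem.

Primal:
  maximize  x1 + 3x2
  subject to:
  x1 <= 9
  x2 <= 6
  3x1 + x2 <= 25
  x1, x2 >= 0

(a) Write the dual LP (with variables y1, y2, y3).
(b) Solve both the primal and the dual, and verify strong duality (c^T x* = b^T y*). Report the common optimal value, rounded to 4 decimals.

The standard primal-dual pair for 'max c^T x s.t. A x <= b, x >= 0' is:
  Dual:  min b^T y  s.t.  A^T y >= c,  y >= 0.

So the dual LP is:
  minimize  9y1 + 6y2 + 25y3
  subject to:
    y1 + 3y3 >= 1
    y2 + y3 >= 3
    y1, y2, y3 >= 0

Solving the primal: x* = (6.3333, 6).
  primal value c^T x* = 24.3333.
Solving the dual: y* = (0, 2.6667, 0.3333).
  dual value b^T y* = 24.3333.
Strong duality: c^T x* = b^T y*. Confirmed.

24.3333


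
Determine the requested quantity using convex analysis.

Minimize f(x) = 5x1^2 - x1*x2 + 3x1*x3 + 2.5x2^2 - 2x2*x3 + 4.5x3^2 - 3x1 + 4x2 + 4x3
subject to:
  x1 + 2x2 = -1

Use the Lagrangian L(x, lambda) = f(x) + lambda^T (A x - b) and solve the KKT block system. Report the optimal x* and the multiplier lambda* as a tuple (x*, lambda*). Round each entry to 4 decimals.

Form the Lagrangian:
  L(x, lambda) = (1/2) x^T Q x + c^T x + lambda^T (A x - b)
Stationarity (grad_x L = 0): Q x + c + A^T lambda = 0.
Primal feasibility: A x = b.

This gives the KKT block system:
  [ Q   A^T ] [ x     ]   [-c ]
  [ A    0  ] [ lambda ] = [ b ]

Solving the linear system:
  x*      = (0.5225, -0.7613, -0.7878)
  lambda* = (-0.6233)
  f(x*)   = -4.1936

x* = (0.5225, -0.7613, -0.7878), lambda* = (-0.6233)


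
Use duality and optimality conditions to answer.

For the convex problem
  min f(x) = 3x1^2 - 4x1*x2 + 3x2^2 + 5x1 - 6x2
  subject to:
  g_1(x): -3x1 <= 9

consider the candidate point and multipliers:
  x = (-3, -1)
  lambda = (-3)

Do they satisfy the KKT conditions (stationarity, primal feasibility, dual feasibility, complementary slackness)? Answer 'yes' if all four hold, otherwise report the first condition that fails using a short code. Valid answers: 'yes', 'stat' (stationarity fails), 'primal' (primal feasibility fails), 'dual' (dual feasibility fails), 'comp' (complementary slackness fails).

Gradient of f: grad f(x) = Q x + c = (-9, 0)
Constraint values g_i(x) = a_i^T x - b_i:
  g_1((-3, -1)) = 0
Stationarity residual: grad f(x) + sum_i lambda_i a_i = (0, 0)
  -> stationarity OK
Primal feasibility (all g_i <= 0): OK
Dual feasibility (all lambda_i >= 0): FAILS
Complementary slackness (lambda_i * g_i(x) = 0 for all i): OK

Verdict: the first failing condition is dual_feasibility -> dual.

dual


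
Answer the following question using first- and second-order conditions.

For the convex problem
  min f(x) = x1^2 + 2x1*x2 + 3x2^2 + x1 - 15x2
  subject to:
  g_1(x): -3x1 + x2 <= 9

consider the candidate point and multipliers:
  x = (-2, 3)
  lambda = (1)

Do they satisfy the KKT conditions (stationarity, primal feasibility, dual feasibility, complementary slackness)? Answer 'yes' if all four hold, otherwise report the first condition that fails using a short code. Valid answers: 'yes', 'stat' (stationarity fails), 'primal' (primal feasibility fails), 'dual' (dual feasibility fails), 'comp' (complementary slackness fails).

Gradient of f: grad f(x) = Q x + c = (3, -1)
Constraint values g_i(x) = a_i^T x - b_i:
  g_1((-2, 3)) = 0
Stationarity residual: grad f(x) + sum_i lambda_i a_i = (0, 0)
  -> stationarity OK
Primal feasibility (all g_i <= 0): OK
Dual feasibility (all lambda_i >= 0): OK
Complementary slackness (lambda_i * g_i(x) = 0 for all i): OK

Verdict: yes, KKT holds.

yes


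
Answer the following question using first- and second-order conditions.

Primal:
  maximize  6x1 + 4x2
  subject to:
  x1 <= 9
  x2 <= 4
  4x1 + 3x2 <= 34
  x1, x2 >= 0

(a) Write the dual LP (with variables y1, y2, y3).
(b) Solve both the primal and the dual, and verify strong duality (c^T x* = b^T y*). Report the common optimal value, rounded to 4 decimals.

The standard primal-dual pair for 'max c^T x s.t. A x <= b, x >= 0' is:
  Dual:  min b^T y  s.t.  A^T y >= c,  y >= 0.

So the dual LP is:
  minimize  9y1 + 4y2 + 34y3
  subject to:
    y1 + 4y3 >= 6
    y2 + 3y3 >= 4
    y1, y2, y3 >= 0

Solving the primal: x* = (8.5, 0).
  primal value c^T x* = 51.
Solving the dual: y* = (0, 0, 1.5).
  dual value b^T y* = 51.
Strong duality: c^T x* = b^T y*. Confirmed.

51


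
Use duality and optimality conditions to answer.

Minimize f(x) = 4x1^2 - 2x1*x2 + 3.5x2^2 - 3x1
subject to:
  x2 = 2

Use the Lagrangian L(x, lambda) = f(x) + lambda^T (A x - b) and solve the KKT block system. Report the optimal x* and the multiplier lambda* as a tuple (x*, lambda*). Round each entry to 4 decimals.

Form the Lagrangian:
  L(x, lambda) = (1/2) x^T Q x + c^T x + lambda^T (A x - b)
Stationarity (grad_x L = 0): Q x + c + A^T lambda = 0.
Primal feasibility: A x = b.

This gives the KKT block system:
  [ Q   A^T ] [ x     ]   [-c ]
  [ A    0  ] [ lambda ] = [ b ]

Solving the linear system:
  x*      = (0.875, 2)
  lambda* = (-12.25)
  f(x*)   = 10.9375

x* = (0.875, 2), lambda* = (-12.25)


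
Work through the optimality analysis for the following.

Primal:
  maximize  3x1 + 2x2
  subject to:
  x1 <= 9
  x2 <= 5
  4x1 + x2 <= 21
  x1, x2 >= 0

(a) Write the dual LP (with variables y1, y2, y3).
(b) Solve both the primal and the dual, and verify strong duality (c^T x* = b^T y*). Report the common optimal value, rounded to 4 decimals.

The standard primal-dual pair for 'max c^T x s.t. A x <= b, x >= 0' is:
  Dual:  min b^T y  s.t.  A^T y >= c,  y >= 0.

So the dual LP is:
  minimize  9y1 + 5y2 + 21y3
  subject to:
    y1 + 4y3 >= 3
    y2 + y3 >= 2
    y1, y2, y3 >= 0

Solving the primal: x* = (4, 5).
  primal value c^T x* = 22.
Solving the dual: y* = (0, 1.25, 0.75).
  dual value b^T y* = 22.
Strong duality: c^T x* = b^T y*. Confirmed.

22


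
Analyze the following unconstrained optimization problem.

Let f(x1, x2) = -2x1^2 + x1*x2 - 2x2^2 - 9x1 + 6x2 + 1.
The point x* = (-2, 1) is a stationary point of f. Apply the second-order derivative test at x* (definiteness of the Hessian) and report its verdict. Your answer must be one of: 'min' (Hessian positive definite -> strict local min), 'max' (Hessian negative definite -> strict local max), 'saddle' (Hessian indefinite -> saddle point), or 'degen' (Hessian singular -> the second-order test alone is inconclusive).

Compute the Hessian H = grad^2 f:
  H = [[-4, 1], [1, -4]]
Verify stationarity: grad f(x*) = H x* + g = (0, 0).
Eigenvalues of H: -5, -3.
Both eigenvalues < 0, so H is negative definite -> x* is a strict local max.

max


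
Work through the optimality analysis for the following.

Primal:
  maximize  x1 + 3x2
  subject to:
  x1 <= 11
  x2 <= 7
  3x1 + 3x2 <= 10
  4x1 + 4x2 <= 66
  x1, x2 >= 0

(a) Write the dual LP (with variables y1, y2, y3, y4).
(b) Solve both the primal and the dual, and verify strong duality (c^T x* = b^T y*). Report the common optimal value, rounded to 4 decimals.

The standard primal-dual pair for 'max c^T x s.t. A x <= b, x >= 0' is:
  Dual:  min b^T y  s.t.  A^T y >= c,  y >= 0.

So the dual LP is:
  minimize  11y1 + 7y2 + 10y3 + 66y4
  subject to:
    y1 + 3y3 + 4y4 >= 1
    y2 + 3y3 + 4y4 >= 3
    y1, y2, y3, y4 >= 0

Solving the primal: x* = (0, 3.3333).
  primal value c^T x* = 10.
Solving the dual: y* = (0, 0, 1, 0).
  dual value b^T y* = 10.
Strong duality: c^T x* = b^T y*. Confirmed.

10


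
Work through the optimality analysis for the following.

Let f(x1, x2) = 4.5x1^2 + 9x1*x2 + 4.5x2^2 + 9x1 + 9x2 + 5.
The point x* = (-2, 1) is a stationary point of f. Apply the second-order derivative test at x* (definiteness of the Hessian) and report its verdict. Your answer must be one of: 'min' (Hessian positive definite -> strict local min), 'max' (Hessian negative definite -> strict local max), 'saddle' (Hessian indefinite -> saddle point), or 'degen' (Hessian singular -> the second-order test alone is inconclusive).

Compute the Hessian H = grad^2 f:
  H = [[9, 9], [9, 9]]
Verify stationarity: grad f(x*) = H x* + g = (0, 0).
Eigenvalues of H: 0, 18.
H has a zero eigenvalue (singular; positive semidefinite but not definite), so H is neither positive definite, negative definite, nor indefinite. The second-order test alone is inconclusive -> degen.
(Indeed, f is constant along the null direction of H through x*, so x* is not a strict local extremum.)

degen


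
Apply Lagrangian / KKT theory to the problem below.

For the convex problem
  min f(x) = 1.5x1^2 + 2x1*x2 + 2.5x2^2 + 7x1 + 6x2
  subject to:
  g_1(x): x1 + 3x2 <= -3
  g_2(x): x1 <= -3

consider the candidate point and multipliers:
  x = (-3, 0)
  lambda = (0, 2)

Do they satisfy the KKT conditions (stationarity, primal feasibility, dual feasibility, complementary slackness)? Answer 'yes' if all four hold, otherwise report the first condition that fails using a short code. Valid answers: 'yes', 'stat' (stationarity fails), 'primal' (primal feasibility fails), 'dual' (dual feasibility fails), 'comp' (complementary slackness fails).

Gradient of f: grad f(x) = Q x + c = (-2, 0)
Constraint values g_i(x) = a_i^T x - b_i:
  g_1((-3, 0)) = 0
  g_2((-3, 0)) = 0
Stationarity residual: grad f(x) + sum_i lambda_i a_i = (0, 0)
  -> stationarity OK
Primal feasibility (all g_i <= 0): OK
Dual feasibility (all lambda_i >= 0): OK
Complementary slackness (lambda_i * g_i(x) = 0 for all i): OK

Verdict: yes, KKT holds.

yes


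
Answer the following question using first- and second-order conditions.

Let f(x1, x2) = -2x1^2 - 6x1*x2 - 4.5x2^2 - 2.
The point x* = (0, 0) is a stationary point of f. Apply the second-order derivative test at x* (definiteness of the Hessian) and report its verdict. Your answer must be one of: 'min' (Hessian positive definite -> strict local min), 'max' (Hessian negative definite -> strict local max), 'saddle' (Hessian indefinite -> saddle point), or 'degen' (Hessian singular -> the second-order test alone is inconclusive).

Compute the Hessian H = grad^2 f:
  H = [[-4, -6], [-6, -9]]
Verify stationarity: grad f(x*) = H x* + g = (0, 0).
Eigenvalues of H: -13, 0.
H has a zero eigenvalue (singular; negative semidefinite but not definite), so H is neither positive definite, negative definite, nor indefinite. The second-order test alone is inconclusive -> degen.
(Indeed, f is constant along the null direction of H through x*, so x* is not a strict local extremum.)

degen


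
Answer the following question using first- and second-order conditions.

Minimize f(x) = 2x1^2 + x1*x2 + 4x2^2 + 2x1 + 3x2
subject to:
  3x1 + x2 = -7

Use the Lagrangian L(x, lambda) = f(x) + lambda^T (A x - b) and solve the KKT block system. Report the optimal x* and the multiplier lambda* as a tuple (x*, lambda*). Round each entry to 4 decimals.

Form the Lagrangian:
  L(x, lambda) = (1/2) x^T Q x + c^T x + lambda^T (A x - b)
Stationarity (grad_x L = 0): Q x + c + A^T lambda = 0.
Primal feasibility: A x = b.

This gives the KKT block system:
  [ Q   A^T ] [ x     ]   [-c ]
  [ A    0  ] [ lambda ] = [ b ]

Solving the linear system:
  x*      = (-2.2, -0.4)
  lambda* = (2.4)
  f(x*)   = 5.6

x* = (-2.2, -0.4), lambda* = (2.4)


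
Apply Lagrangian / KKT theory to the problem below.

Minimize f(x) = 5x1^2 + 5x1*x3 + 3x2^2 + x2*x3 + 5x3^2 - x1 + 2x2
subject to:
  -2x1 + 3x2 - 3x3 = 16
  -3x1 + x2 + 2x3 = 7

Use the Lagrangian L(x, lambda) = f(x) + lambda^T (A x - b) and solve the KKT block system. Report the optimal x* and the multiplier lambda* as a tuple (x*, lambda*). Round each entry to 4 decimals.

Form the Lagrangian:
  L(x, lambda) = (1/2) x^T Q x + c^T x + lambda^T (A x - b)
Stationarity (grad_x L = 0): Q x + c + A^T lambda = 0.
Primal feasibility: A x = b.

This gives the KKT block system:
  [ Q   A^T ] [ x     ]   [-c ]
  [ A    0  ] [ lambda ] = [ b ]

Solving the linear system:
  x*      = (-1.6948, 3.4408, -0.7626)
  lambda* = (-6.2694, -3.0742)
  f(x*)   = 65.2028

x* = (-1.6948, 3.4408, -0.7626), lambda* = (-6.2694, -3.0742)


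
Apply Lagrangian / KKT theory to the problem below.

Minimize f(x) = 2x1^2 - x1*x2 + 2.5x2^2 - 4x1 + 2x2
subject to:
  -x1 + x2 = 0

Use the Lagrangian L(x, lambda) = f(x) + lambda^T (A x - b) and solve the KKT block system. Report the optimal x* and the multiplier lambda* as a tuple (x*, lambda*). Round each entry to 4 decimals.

Form the Lagrangian:
  L(x, lambda) = (1/2) x^T Q x + c^T x + lambda^T (A x - b)
Stationarity (grad_x L = 0): Q x + c + A^T lambda = 0.
Primal feasibility: A x = b.

This gives the KKT block system:
  [ Q   A^T ] [ x     ]   [-c ]
  [ A    0  ] [ lambda ] = [ b ]

Solving the linear system:
  x*      = (0.2857, 0.2857)
  lambda* = (-3.1429)
  f(x*)   = -0.2857

x* = (0.2857, 0.2857), lambda* = (-3.1429)


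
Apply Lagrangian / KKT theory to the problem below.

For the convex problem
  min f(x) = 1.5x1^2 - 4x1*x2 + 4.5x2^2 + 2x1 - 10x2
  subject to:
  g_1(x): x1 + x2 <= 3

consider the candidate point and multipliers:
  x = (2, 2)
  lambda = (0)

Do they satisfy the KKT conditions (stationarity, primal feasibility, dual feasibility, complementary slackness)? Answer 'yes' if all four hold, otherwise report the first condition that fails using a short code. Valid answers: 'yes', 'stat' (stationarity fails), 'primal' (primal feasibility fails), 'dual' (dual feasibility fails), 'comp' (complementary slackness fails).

Gradient of f: grad f(x) = Q x + c = (0, 0)
Constraint values g_i(x) = a_i^T x - b_i:
  g_1((2, 2)) = 1
Stationarity residual: grad f(x) + sum_i lambda_i a_i = (0, 0)
  -> stationarity OK
Primal feasibility (all g_i <= 0): FAILS
Dual feasibility (all lambda_i >= 0): OK
Complementary slackness (lambda_i * g_i(x) = 0 for all i): OK

Verdict: the first failing condition is primal_feasibility -> primal.

primal


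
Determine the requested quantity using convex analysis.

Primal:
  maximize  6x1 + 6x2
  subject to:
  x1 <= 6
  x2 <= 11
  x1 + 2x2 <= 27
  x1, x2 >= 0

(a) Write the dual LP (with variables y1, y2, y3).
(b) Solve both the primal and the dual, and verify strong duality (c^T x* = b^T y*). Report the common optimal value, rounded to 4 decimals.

The standard primal-dual pair for 'max c^T x s.t. A x <= b, x >= 0' is:
  Dual:  min b^T y  s.t.  A^T y >= c,  y >= 0.

So the dual LP is:
  minimize  6y1 + 11y2 + 27y3
  subject to:
    y1 + y3 >= 6
    y2 + 2y3 >= 6
    y1, y2, y3 >= 0

Solving the primal: x* = (6, 10.5).
  primal value c^T x* = 99.
Solving the dual: y* = (3, 0, 3).
  dual value b^T y* = 99.
Strong duality: c^T x* = b^T y*. Confirmed.

99
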